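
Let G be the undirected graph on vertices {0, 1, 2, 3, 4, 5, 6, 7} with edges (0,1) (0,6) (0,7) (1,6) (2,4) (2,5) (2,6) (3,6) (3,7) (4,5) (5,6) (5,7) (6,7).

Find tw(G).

2

A width-2 tree decomposition is:
Bags: B1 = {0, 6, 7}  B2 = {5, 6, 7}  B3 = {2, 5, 6}  B4 = {0, 1, 6}  B5 = {3, 6, 7}  B6 = {2, 4, 5}
Tree: B1–B2, B2–B3, B1–B4, B2–B5, B3–B6
The largest bag has 3 vertices, giving width 2; this decomposition certifies tw(G) ≤ 2. For the lower bound, the 3 vertices {2, 4, 5} are pairwise adjacent, and any tree decomposition puts a clique entirely inside one bag — forcing width ≥ 2. Combining the bounds, tw(G) = 2.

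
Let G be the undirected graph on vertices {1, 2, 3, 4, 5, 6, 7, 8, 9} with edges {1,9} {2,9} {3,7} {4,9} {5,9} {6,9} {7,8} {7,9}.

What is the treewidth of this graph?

1

A width-1 tree decomposition is:
Bags: B1 = {2, 9}  B2 = {6, 9}  B3 = {5, 9}  B4 = {7, 9}  B5 = {3, 7}  B6 = {4, 9}  B7 = {7, 8}  B8 = {1, 9}
Tree: B1–B2, B1–B3, B2–B4, B4–B5, B3–B6, B5–B7, B3–B8
Every bag has size at most 2, so the width is 2 − 1 = 1 and tw(G) ≤ 1. Since G has at least one edge (e.g. 2–9), it is not an edgeless graph, so tw(G) ≥ 1. Therefore the treewidth is 1.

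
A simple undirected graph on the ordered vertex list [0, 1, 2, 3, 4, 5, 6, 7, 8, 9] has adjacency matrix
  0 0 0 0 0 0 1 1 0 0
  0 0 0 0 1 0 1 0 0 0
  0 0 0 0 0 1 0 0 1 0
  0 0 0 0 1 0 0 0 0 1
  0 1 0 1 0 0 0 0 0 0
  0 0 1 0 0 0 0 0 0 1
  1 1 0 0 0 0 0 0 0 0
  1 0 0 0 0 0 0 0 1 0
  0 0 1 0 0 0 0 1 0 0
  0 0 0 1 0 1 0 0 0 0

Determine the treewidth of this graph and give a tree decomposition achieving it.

Treewidth 2.
Bags: B1 = {1, 3, 4}  B2 = {1, 3, 9}  B3 = {1, 5, 9}  B4 = {1, 2, 5}  B5 = {1, 2, 8}  B6 = {1, 7, 8}  B7 = {0, 1, 7}  B8 = {0, 1, 6}
Tree: B1–B2, B2–B3, B3–B4, B4–B5, B5–B6, B6–B7, B7–B8

Each bag holds 3 vertices, so the decomposition has width 2, which upper-bounds the treewidth. The edges 1–4–3–9–5–2–8–7–0–6–1 form a cycle, so G is not a tree and its treewidth is at least 2. The upper and lower bounds meet at 2, so that is the treewidth.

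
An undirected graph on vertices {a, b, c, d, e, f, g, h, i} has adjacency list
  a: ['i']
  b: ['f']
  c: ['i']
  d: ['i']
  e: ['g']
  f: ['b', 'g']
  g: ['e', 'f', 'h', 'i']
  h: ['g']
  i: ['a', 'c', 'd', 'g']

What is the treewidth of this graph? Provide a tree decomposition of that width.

Every bag has size at most 2, so the width is 2 − 1 = 1 and tw(G) ≤ 1. G has an edge, so its treewidth is at least 1. The upper and lower bounds meet at 1, so that is the treewidth.

Treewidth 1.
One such decomposition:
Bags: B1 = {g, i}  B2 = {g, h}  B3 = {f, g}  B4 = {e, g}  B5 = {b, f}  B6 = {c, i}  B7 = {a, i}  B8 = {d, i}
Tree: B1–B2, B2–B3, B1–B4, B3–B5, B1–B6, B1–B7, B7–B8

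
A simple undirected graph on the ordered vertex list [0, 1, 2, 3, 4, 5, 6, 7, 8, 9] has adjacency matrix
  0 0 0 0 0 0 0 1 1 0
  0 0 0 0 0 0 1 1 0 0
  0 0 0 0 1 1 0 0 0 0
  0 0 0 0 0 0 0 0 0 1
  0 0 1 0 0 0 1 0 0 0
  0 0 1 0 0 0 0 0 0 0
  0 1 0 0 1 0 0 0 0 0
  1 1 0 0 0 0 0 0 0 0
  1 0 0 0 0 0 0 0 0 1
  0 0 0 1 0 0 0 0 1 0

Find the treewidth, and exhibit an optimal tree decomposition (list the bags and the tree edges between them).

Treewidth 1.
One optimal decomposition is:
Bags: B1 = {3, 9}  B2 = {8, 9}  B3 = {0, 8}  B4 = {0, 7}  B5 = {1, 7}  B6 = {1, 6}  B7 = {4, 6}  B8 = {2, 4}  B9 = {2, 5}
Tree: B1–B2, B2–B3, B3–B4, B4–B5, B5–B6, B6–B7, B7–B8, B8–B9

The largest bag has 2 vertices, giving width 1; this decomposition certifies tw(G) ≤ 1. G has an edge, so its treewidth is at least 1. The upper and lower bounds meet at 1, so that is the treewidth.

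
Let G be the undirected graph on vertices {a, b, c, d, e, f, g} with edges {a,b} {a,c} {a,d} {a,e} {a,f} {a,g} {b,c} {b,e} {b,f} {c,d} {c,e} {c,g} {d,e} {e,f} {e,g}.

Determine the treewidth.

A width-3 tree decomposition is:
Bags: B1 = {a, b, c, e}  B2 = {a, c, e, g}  B3 = {a, b, e, f}  B4 = {a, c, d, e}
Tree: B1–B2, B1–B3, B2–B4
Each bag holds 4 vertices, so the decomposition has width 3, which upper-bounds the treewidth. On the other hand G contains the 4-clique {a, c, d, e}. A clique must lie in a single bag of any decomposition, so no decomposition can have width below 3. Therefore the treewidth is 3.

3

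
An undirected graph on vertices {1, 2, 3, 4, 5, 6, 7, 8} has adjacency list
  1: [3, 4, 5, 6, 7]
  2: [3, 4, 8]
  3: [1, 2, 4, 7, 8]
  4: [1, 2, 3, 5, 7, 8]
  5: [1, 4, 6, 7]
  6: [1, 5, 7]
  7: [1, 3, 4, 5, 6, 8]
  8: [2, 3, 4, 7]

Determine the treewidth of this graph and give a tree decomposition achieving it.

Treewidth 3.
One optimal decomposition is:
Bags: B1 = {1, 3, 4, 7}  B2 = {3, 4, 7, 8}  B3 = {1, 4, 5, 7}  B4 = {2, 3, 4, 8}  B5 = {1, 5, 6, 7}
Tree: B1–B2, B1–B3, B2–B4, B3–B5

Each bag holds 4 vertices, so the decomposition has width 3, which upper-bounds the treewidth. On the other hand G contains the 4-clique {2, 3, 4, 8}. A clique must lie in a single bag of any decomposition, so no decomposition can have width below 3. Combining the bounds, tw(G) = 3.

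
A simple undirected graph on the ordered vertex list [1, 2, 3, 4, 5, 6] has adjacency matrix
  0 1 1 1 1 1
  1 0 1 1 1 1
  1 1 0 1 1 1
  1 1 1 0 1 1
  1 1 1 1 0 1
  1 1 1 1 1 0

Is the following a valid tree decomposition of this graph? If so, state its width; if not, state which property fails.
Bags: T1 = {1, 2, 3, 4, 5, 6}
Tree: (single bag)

Yes; width 5.

Checking the three conditions: (i) the bags cover all of {1, 2, 3, 4, 5, 6}; (ii) for each edge, some bag contains both endpoints; (iii) the bags containing any fixed vertex form a subtree. All hold, so the decomposition is valid with width 6 − 1 = 5.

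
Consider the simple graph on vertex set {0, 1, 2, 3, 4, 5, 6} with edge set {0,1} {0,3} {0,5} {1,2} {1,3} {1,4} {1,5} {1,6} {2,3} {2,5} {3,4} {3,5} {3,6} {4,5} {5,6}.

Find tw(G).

3

A width-3 tree decomposition is:
Bags: B1 = {0, 1, 3, 5}  B2 = {1, 2, 3, 5}  B3 = {1, 3, 5, 6}  B4 = {1, 3, 4, 5}
Tree: B1–B2, B2–B3, B3–B4
Each bag holds 4 vertices, so the decomposition has width 3, which upper-bounds the treewidth. For the lower bound, the 4 vertices {0, 1, 3, 5} are pairwise adjacent, and any tree decomposition puts a clique entirely inside one bag — forcing width ≥ 3. Hence tw(G) = 3 exactly.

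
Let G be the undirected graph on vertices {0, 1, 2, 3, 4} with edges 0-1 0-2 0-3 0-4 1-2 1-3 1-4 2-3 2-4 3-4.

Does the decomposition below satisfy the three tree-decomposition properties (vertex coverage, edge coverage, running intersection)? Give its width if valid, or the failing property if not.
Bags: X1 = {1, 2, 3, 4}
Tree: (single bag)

A tree decomposition must satisfy three properties: every vertex lies in some bag; for every edge, both endpoints lie together in some bag; and for every vertex, the bags containing it form a connected subtree. Here vertex 0 appears in no bag, so the decomposition is invalid.

No — vertex 0 appears in no bag.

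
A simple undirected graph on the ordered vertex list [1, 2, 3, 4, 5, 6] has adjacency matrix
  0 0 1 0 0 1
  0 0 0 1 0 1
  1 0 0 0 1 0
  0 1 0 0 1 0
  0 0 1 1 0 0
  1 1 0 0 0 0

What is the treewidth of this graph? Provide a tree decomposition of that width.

Treewidth 2.
One optimal decomposition is:
Bags: B1 = {2, 4, 6}  B2 = {4, 5, 6}  B3 = {3, 5, 6}  B4 = {1, 3, 6}
Tree: B1–B2, B2–B3, B3–B4

Every bag has size at most 3, so the width is 3 − 1 = 2 and tw(G) ≤ 2. Since 6–2–4–5–3–1–6 is a cycle in G, G is not acyclic. Forests are exactly the graphs of treewidth ≤ 1, so tw(G) ≥ 2. Therefore the treewidth is 2.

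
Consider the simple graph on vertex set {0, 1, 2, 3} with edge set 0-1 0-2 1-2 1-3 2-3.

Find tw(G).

2

A width-2 tree decomposition is:
Bags: B1 = {0, 1, 2}  B2 = {1, 2, 3}
Tree: B1–B2
Every bag has size at most 3, so the width is 3 − 1 = 2 and tw(G) ≤ 2. On the other hand G contains the 3-clique {0, 1, 2}. A clique must lie in a single bag of any decomposition, so no decomposition can have width below 2. Combining the bounds, tw(G) = 2.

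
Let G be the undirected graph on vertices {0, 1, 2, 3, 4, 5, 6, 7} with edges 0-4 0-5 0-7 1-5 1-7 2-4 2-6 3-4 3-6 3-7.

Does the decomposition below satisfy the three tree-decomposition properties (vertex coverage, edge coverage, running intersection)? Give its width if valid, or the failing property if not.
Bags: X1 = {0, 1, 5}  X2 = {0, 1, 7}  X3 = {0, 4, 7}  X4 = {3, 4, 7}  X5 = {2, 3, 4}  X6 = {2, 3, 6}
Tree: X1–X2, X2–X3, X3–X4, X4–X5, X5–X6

Yes; width 2.

Checking the three conditions: (i) the bags cover all of {0, 1, 2, 3, 4, 5, 6, 7}; (ii) for each edge, some bag contains both endpoints; (iii) the bags containing any fixed vertex form a subtree. All hold, so the decomposition is valid with width 3 − 1 = 2.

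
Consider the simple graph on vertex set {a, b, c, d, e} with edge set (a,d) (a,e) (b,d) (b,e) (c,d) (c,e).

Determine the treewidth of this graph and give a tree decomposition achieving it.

Treewidth 2.
One such decomposition:
Bags: B1 = {a, d, e}  B2 = {b, d, e}  B3 = {c, d, e}
Tree: B1–B2, B2–B3

The largest bag has 3 vertices, giving width 2; this decomposition certifies tw(G) ≤ 2. For the lower bound, G contains the cycle d–a–e–b–d, so G is not a forest; only forests have treewidth ≤ 1, hence tw(G) ≥ 2. The upper and lower bounds meet at 2, so that is the treewidth.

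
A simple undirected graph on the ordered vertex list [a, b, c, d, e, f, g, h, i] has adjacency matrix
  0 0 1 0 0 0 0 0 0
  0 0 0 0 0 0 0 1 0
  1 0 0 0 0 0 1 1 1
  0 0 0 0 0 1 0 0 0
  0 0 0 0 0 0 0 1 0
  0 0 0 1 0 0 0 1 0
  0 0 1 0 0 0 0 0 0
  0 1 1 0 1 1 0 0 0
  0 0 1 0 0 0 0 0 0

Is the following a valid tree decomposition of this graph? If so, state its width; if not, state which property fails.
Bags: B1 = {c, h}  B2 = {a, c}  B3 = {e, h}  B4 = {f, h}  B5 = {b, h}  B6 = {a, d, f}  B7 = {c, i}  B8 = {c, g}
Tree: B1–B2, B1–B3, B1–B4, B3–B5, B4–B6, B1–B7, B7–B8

No — bags containing vertex a are not connected in the tree.

A tree decomposition must satisfy three properties: every vertex lies in some bag; for every edge, both endpoints lie together in some bag; and for every vertex, the bags containing it form a connected subtree. Here bags containing vertex a are not connected in the tree, so the decomposition is invalid.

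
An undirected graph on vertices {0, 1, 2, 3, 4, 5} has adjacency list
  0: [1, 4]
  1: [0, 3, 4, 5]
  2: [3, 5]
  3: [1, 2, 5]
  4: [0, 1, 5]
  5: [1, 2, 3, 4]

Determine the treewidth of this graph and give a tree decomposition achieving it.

Each bag holds 3 vertices, so the decomposition has width 2, which upper-bounds the treewidth. For the lower bound, the 3 vertices {1, 3, 5} are pairwise adjacent, and any tree decomposition puts a clique entirely inside one bag — forcing width ≥ 2. Therefore the treewidth is 2.

Treewidth 2.
One optimal decomposition is:
Bags: B1 = {1, 3, 5}  B2 = {2, 3, 5}  B3 = {1, 4, 5}  B4 = {0, 1, 4}
Tree: B1–B2, B1–B3, B3–B4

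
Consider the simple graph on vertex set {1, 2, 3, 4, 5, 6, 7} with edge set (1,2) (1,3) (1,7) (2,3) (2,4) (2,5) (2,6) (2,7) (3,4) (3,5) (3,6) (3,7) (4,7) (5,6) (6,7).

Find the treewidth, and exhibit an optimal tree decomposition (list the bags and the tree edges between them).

Every bag has size at most 4, so the width is 4 − 1 = 3 and tw(G) ≤ 3. Conversely, {2, 3, 5, 6} is a clique of size 4, and the vertices of any clique must share a bag in every tree decomposition; so some bag has ≥ 4 vertices and tw(G) ≥ 3. Hence tw(G) = 3 exactly.

Treewidth 3.
Bags: B1 = {2, 3, 4, 7}  B2 = {2, 3, 6, 7}  B3 = {1, 2, 3, 7}  B4 = {2, 3, 5, 6}
Tree: B1–B2, B1–B3, B2–B4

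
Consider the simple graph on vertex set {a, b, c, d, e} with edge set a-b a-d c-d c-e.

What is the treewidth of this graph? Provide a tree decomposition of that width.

Treewidth 1.
Bags: B1 = {c, e}  B2 = {c, d}  B3 = {a, d}  B4 = {a, b}
Tree: B1–B2, B2–B3, B3–B4

The largest bag has 2 vertices, giving width 1; this decomposition certifies tw(G) ≤ 1. G has an edge, so its treewidth is at least 1. Combining the bounds, tw(G) = 1.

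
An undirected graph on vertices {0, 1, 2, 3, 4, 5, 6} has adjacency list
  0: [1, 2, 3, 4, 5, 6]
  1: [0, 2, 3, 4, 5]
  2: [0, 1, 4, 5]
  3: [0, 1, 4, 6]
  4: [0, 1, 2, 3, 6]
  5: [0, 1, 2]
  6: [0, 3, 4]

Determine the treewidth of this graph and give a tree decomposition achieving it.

Every bag has size at most 4, so the width is 4 − 1 = 3 and tw(G) ≤ 3. For the lower bound, the 4 vertices {0, 1, 2, 4} are pairwise adjacent, and any tree decomposition puts a clique entirely inside one bag — forcing width ≥ 3. The upper and lower bounds meet at 3, so that is the treewidth.

Treewidth 3.
Bags: B1 = {0, 1, 3, 4}  B2 = {0, 1, 2, 4}  B3 = {0, 3, 4, 6}  B4 = {0, 1, 2, 5}
Tree: B1–B2, B1–B3, B2–B4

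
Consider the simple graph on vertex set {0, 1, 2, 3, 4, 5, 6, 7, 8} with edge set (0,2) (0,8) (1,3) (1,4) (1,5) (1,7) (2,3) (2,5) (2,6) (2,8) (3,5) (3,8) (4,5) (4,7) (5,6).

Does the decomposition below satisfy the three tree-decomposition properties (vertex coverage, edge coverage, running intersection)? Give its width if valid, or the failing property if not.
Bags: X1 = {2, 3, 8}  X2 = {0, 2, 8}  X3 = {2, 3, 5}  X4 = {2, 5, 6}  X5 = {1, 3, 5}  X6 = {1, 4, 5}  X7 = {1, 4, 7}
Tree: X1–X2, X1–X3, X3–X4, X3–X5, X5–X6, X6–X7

Every vertex of G appears in some bag (union = {0, 1, 2, 3, 4, 5, 6, 7, 8}); every edge is covered by a bag; and for each vertex v the set of bags containing v is connected in the bag tree. The decomposition is therefore valid. The largest bag has 3 vertices, so the width is 2.

Yes; width 2.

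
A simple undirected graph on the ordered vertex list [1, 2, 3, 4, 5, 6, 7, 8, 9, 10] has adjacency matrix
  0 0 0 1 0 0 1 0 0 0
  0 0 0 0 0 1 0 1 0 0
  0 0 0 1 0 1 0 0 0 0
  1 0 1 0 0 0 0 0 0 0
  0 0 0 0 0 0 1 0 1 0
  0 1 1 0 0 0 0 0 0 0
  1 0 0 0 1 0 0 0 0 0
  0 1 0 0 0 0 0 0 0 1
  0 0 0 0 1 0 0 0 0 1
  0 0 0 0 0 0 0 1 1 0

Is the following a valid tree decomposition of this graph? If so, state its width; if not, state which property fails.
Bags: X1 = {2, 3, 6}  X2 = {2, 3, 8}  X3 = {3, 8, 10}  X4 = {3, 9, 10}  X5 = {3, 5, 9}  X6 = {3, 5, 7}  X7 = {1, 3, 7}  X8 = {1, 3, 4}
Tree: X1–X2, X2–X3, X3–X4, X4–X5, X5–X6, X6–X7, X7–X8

Yes; width 2.

Every vertex of G appears in some bag (union = {1, 2, 3, 4, 5, 6, 7, 8, 9, 10}); every edge is covered by a bag; and for each vertex v the set of bags containing v is connected in the bag tree. The decomposition is therefore valid. The largest bag has 3 vertices, so the width is 2.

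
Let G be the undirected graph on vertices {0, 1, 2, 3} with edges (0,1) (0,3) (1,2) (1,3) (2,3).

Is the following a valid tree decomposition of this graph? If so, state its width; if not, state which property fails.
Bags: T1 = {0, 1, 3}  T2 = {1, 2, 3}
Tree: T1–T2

Yes; width 2.

Checking the three conditions: (i) the bags cover all of {0, 1, 2, 3}; (ii) for each edge, some bag contains both endpoints; (iii) the bags containing any fixed vertex form a subtree. All hold, so the decomposition is valid with width 3 − 1 = 2.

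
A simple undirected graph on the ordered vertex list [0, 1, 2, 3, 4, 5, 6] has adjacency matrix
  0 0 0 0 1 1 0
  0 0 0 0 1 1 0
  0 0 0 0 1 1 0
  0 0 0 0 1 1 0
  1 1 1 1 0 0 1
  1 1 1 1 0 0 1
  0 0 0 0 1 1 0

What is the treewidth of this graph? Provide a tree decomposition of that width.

Every bag has size at most 3, so the width is 3 − 1 = 2 and tw(G) ≤ 2. The edges 4–0–5–2–4 form a cycle, so G is not a tree and its treewidth is at least 2. Combining the bounds, tw(G) = 2.

Treewidth 2.
One optimal decomposition is:
Bags: B1 = {0, 4, 5}  B2 = {2, 4, 5}  B3 = {4, 5, 6}  B4 = {3, 4, 5}  B5 = {1, 4, 5}
Tree: B1–B2, B2–B3, B3–B4, B4–B5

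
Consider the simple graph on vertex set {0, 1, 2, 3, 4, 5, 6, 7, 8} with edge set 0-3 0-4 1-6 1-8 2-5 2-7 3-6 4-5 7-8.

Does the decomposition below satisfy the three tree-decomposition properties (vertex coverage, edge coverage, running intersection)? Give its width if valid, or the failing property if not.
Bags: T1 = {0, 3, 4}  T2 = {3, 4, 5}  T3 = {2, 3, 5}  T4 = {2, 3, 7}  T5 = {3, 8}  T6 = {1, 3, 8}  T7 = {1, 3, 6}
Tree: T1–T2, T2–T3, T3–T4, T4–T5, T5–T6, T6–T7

No — edge (7,8) lies in no bag.

A tree decomposition must satisfy three properties: every vertex lies in some bag; for every edge, both endpoints lie together in some bag; and for every vertex, the bags containing it form a connected subtree. Here edge (7,8) lies in no bag, so the decomposition is invalid.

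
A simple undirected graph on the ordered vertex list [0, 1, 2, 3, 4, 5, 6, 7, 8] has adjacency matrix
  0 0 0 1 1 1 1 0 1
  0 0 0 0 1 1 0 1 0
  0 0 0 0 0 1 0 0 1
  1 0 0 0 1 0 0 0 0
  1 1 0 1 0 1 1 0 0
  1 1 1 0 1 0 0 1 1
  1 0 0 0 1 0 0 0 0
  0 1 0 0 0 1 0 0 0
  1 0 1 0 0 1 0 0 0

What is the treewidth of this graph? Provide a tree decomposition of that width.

The largest bag has 3 vertices, giving width 2; this decomposition certifies tw(G) ≤ 2. For the lower bound, the 3 vertices {0, 3, 4} are pairwise adjacent, and any tree decomposition puts a clique entirely inside one bag — forcing width ≥ 2. Therefore the treewidth is 2.

Treewidth 2.
Bags: B1 = {0, 4, 5}  B2 = {0, 5, 8}  B3 = {0, 4, 6}  B4 = {0, 3, 4}  B5 = {1, 4, 5}  B6 = {2, 5, 8}  B7 = {1, 5, 7}
Tree: B1–B2, B1–B3, B1–B4, B1–B5, B2–B6, B5–B7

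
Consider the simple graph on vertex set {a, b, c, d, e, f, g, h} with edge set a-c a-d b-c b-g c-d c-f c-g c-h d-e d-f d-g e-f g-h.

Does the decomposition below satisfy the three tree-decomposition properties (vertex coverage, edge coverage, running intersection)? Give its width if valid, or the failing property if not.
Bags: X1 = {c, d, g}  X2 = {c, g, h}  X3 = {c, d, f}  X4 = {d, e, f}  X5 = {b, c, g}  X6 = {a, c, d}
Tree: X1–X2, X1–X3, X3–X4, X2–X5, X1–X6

Vertex coverage: the bags together contain {a, b, c, d, e, f, g, h}, the full vertex set. Edge coverage: each edge of G has both endpoints in at least one bag. Running intersection: for every vertex, the bags containing it form a connected subtree. All three properties hold, so this is a valid tree decomposition of width max|bag| − 1 = 2, and hence tw(G) ≤ 2.

Yes; width 2.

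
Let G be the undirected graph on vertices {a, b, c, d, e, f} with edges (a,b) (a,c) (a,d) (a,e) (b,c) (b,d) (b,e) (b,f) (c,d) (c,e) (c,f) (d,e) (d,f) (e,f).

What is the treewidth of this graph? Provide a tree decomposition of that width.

Treewidth 4.
One optimal decomposition is:
Bags: B1 = {a, b, c, d, e}  B2 = {b, c, d, e, f}
Tree: B1–B2

The largest bag has 5 vertices, giving width 4; this decomposition certifies tw(G) ≤ 4. For the lower bound, the 5 vertices {b, c, d, e, f} are pairwise adjacent, and any tree decomposition puts a clique entirely inside one bag — forcing width ≥ 4. Therefore the treewidth is 4.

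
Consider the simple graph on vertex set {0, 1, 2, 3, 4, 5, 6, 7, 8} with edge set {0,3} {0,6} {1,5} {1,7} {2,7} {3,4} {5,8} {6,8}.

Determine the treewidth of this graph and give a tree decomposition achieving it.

The largest bag has 2 vertices, giving width 1; this decomposition certifies tw(G) ≤ 1. G has an edge, so its treewidth is at least 1. Combining the bounds, tw(G) = 1.

Treewidth 1.
Bags: B1 = {2, 7}  B2 = {1, 7}  B3 = {1, 5}  B4 = {5, 8}  B5 = {6, 8}  B6 = {0, 6}  B7 = {0, 3}  B8 = {3, 4}
Tree: B1–B2, B2–B3, B3–B4, B4–B5, B5–B6, B6–B7, B7–B8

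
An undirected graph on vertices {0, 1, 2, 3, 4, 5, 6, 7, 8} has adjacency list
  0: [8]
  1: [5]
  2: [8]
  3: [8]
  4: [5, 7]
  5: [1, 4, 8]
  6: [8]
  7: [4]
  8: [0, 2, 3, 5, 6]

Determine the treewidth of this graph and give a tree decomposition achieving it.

Each bag holds 2 vertices, so the decomposition has width 1, which upper-bounds the treewidth. G has an edge, so its treewidth is at least 1. The upper and lower bounds meet at 1, so that is the treewidth.

Treewidth 1.
One such decomposition:
Bags: B1 = {5, 8}  B2 = {3, 8}  B3 = {6, 8}  B4 = {2, 8}  B5 = {1, 5}  B6 = {4, 5}  B7 = {0, 8}  B8 = {4, 7}
Tree: B1–B2, B1–B3, B3–B4, B1–B5, B5–B6, B1–B7, B6–B8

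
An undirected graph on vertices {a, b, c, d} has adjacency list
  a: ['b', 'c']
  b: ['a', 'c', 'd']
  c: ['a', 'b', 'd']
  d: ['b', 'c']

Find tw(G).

A width-2 tree decomposition is:
Bags: B1 = {a, b, c}  B2 = {b, c, d}
Tree: B1–B2
Every bag has size at most 3, so the width is 3 − 1 = 2 and tw(G) ≤ 2. On the other hand G contains the 3-clique {b, c, d}. A clique must lie in a single bag of any decomposition, so no decomposition can have width below 2. The upper and lower bounds meet at 2, so that is the treewidth.

2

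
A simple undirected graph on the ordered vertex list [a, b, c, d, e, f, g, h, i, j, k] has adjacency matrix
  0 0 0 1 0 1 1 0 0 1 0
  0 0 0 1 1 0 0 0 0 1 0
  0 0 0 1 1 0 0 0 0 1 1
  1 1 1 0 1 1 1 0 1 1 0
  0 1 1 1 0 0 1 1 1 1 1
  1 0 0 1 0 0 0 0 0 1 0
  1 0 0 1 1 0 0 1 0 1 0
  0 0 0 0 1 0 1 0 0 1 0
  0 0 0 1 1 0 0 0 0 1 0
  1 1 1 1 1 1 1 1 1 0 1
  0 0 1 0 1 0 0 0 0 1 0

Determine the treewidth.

3

A width-3 tree decomposition is:
Bags: B1 = {d, e, g, j}  B2 = {e, g, h, j}  B3 = {a, d, g, j}  B4 = {d, e, i, j}  B5 = {c, d, e, j}  B6 = {c, e, j, k}  B7 = {a, d, f, j}  B8 = {b, d, e, j}
Tree: B1–B2, B1–B3, B1–B4, B1–B5, B5–B6, B3–B7, B5–B8
The largest bag has 4 vertices, giving width 3; this decomposition certifies tw(G) ≤ 3. On the other hand G contains the 4-clique {a, d, g, j}. A clique must lie in a single bag of any decomposition, so no decomposition can have width below 3. Therefore the treewidth is 3.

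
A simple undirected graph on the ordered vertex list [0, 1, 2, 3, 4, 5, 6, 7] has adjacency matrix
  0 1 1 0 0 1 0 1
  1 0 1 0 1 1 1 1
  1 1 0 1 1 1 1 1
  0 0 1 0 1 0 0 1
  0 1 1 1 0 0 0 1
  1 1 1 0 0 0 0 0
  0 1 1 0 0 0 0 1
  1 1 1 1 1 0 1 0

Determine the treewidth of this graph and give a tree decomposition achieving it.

Treewidth 3.
One optimal decomposition is:
Bags: B1 = {1, 2, 6, 7}  B2 = {1, 2, 4, 7}  B3 = {2, 3, 4, 7}  B4 = {0, 1, 2, 7}  B5 = {0, 1, 2, 5}
Tree: B1–B2, B2–B3, B1–B4, B4–B5

Every bag has size at most 4, so the width is 4 − 1 = 3 and tw(G) ≤ 3. Conversely, {0, 1, 2, 5} is a clique of size 4, and the vertices of any clique must share a bag in every tree decomposition; so some bag has ≥ 4 vertices and tw(G) ≥ 3. Combining the bounds, tw(G) = 3.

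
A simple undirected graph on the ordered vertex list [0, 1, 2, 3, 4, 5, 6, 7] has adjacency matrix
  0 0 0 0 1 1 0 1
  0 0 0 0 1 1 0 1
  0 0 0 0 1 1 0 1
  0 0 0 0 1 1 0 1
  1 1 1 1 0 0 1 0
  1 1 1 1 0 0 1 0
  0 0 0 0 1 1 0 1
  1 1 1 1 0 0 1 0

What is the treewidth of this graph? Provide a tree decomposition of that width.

Treewidth 3.
One optimal decomposition is:
Bags: B1 = {4, 5, 6, 7}  B2 = {0, 4, 5, 7}  B3 = {1, 4, 5, 7}  B4 = {3, 4, 5, 7}  B5 = {2, 4, 5, 7}
Tree: B1–B2, B2–B3, B3–B4, B4–B5

The largest bag has 4 vertices, giving width 3; this decomposition certifies tw(G) ≤ 3. For the lower bound: the 4 vertex sets {5,6}, {0,4}, {7}, {1} are disjoint, each induces a connected subgraph, and every pair is joined by at least one edge of G. Contracting each set to a single vertex therefore yields K_{4} as a minor, and since treewidth is minor-monotone, tw(G) ≥ tw(K_{4}) = 3. Hence tw(G) = 3 exactly.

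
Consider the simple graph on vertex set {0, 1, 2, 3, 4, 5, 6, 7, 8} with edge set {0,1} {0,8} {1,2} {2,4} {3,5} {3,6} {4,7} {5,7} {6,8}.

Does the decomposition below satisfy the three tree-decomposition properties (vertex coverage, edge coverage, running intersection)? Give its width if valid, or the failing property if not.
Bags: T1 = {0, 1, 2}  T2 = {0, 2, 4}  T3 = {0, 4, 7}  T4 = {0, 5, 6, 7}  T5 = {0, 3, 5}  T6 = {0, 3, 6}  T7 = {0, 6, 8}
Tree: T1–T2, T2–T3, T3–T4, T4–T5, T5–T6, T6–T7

A tree decomposition must satisfy three properties: every vertex lies in some bag; for every edge, both endpoints lie together in some bag; and for every vertex, the bags containing it form a connected subtree. Here bags containing vertex 6 are not connected in the tree, so the decomposition is invalid.

No — bags containing vertex 6 are not connected in the tree.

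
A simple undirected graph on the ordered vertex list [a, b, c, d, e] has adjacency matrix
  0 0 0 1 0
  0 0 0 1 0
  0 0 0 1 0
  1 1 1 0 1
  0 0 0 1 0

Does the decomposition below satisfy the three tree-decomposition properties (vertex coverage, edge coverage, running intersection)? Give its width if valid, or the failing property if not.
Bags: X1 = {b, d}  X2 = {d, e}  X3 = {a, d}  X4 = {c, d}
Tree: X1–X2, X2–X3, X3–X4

Vertex coverage: the bags together contain {a, b, c, d, e}, the full vertex set. Edge coverage: each edge of G has both endpoints in at least one bag. Running intersection: for every vertex, the bags containing it form a connected subtree. All three properties hold, so this is a valid tree decomposition of width max|bag| − 1 = 1, and hence tw(G) ≤ 1.

Yes; width 1.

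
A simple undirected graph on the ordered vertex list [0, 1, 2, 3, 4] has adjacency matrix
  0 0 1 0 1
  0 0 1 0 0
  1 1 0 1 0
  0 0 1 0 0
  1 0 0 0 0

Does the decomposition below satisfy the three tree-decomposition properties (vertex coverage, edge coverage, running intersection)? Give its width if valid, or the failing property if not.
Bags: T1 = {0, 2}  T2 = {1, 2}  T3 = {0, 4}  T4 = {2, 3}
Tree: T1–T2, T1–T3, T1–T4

Every vertex of G appears in some bag (union = {0, 1, 2, 3, 4}); every edge is covered by a bag; and for each vertex v the set of bags containing v is connected in the bag tree. The decomposition is therefore valid. The largest bag has 2 vertices, so the width is 1.

Yes; width 1.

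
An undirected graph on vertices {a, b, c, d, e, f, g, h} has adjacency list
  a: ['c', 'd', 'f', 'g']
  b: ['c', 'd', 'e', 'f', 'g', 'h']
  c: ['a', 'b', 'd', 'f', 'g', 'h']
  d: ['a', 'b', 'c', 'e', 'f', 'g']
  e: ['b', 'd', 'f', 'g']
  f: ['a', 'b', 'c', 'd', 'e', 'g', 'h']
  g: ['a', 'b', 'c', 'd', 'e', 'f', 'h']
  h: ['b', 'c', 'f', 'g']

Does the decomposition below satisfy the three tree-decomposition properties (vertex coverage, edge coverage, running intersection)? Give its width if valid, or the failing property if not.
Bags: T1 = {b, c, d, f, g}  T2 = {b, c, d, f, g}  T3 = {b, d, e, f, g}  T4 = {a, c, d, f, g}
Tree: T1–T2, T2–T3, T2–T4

No — vertex h appears in no bag.

A tree decomposition must satisfy three properties: every vertex lies in some bag; for every edge, both endpoints lie together in some bag; and for every vertex, the bags containing it form a connected subtree. Here vertex h appears in no bag, so the decomposition is invalid.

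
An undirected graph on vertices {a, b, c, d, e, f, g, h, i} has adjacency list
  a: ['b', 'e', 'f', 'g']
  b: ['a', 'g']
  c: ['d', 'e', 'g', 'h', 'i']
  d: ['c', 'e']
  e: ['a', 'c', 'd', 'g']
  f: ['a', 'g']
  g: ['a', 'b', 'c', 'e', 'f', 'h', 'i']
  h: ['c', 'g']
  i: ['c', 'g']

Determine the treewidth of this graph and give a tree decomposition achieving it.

The largest bag has 3 vertices, giving width 2; this decomposition certifies tw(G) ≤ 2. For the lower bound, the 3 vertices {c, d, e} are pairwise adjacent, and any tree decomposition puts a clique entirely inside one bag — forcing width ≥ 2. The upper and lower bounds meet at 2, so that is the treewidth.

Treewidth 2.
One such decomposition:
Bags: B1 = {c, e, g}  B2 = {a, e, g}  B3 = {c, g, i}  B4 = {c, g, h}  B5 = {c, d, e}  B6 = {a, f, g}  B7 = {a, b, g}
Tree: B1–B2, B1–B3, B3–B4, B1–B5, B2–B6, B6–B7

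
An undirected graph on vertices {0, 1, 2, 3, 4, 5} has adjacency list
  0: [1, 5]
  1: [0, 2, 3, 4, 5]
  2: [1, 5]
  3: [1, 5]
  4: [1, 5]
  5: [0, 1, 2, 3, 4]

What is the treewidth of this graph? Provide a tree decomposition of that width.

Every bag has size at most 3, so the width is 3 − 1 = 2 and tw(G) ≤ 2. For the lower bound, the 3 vertices {0, 1, 5} are pairwise adjacent, and any tree decomposition puts a clique entirely inside one bag — forcing width ≥ 2. The upper and lower bounds meet at 2, so that is the treewidth.

Treewidth 2.
One such decomposition:
Bags: B1 = {1, 4, 5}  B2 = {1, 2, 5}  B3 = {0, 1, 5}  B4 = {1, 3, 5}
Tree: B1–B2, B2–B3, B2–B4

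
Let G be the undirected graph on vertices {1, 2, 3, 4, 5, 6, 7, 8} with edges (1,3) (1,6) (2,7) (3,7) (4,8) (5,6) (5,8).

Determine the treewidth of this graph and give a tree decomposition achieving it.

Treewidth 1.
One such decomposition:
Bags: B1 = {4, 8}  B2 = {5, 8}  B3 = {5, 6}  B4 = {1, 6}  B5 = {1, 3}  B6 = {3, 7}  B7 = {2, 7}
Tree: B1–B2, B2–B3, B3–B4, B4–B5, B5–B6, B6–B7

Each bag holds 2 vertices, so the decomposition has width 1, which upper-bounds the treewidth. G has an edge, so its treewidth is at least 1. Combining the bounds, tw(G) = 1.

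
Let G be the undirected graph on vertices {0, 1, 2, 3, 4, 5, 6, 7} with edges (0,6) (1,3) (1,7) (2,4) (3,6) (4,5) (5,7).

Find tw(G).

A width-1 tree decomposition is:
Bags: B1 = {0, 6}  B2 = {3, 6}  B3 = {1, 3}  B4 = {1, 7}  B5 = {5, 7}  B6 = {4, 5}  B7 = {2, 4}
Tree: B1–B2, B2–B3, B3–B4, B4–B5, B5–B6, B6–B7
Every bag has size at most 2, so the width is 2 − 1 = 1 and tw(G) ≤ 1. Since G has at least one edge (e.g. 0–6), it is not an edgeless graph, so tw(G) ≥ 1. Therefore the treewidth is 1.

1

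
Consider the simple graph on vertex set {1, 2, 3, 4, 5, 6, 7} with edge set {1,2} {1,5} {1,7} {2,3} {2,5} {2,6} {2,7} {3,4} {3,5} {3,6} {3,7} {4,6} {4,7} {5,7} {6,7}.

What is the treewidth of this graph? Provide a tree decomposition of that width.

Treewidth 3.
Bags: B1 = {2, 3, 6, 7}  B2 = {2, 3, 5, 7}  B3 = {3, 4, 6, 7}  B4 = {1, 2, 5, 7}
Tree: B1–B2, B1–B3, B2–B4

Each bag holds 4 vertices, so the decomposition has width 3, which upper-bounds the treewidth. Conversely, {1, 2, 5, 7} is a clique of size 4, and the vertices of any clique must share a bag in every tree decomposition; so some bag has ≥ 4 vertices and tw(G) ≥ 3. Hence tw(G) = 3 exactly.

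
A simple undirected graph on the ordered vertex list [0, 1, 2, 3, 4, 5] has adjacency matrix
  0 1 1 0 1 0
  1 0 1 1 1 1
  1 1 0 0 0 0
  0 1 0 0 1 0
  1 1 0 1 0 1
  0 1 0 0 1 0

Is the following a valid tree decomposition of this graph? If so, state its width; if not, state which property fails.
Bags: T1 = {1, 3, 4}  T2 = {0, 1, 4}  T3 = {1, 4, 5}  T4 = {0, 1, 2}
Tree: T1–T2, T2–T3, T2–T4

Vertex coverage: the bags together contain {0, 1, 2, 3, 4, 5}, the full vertex set. Edge coverage: each edge of G has both endpoints in at least one bag. Running intersection: for every vertex, the bags containing it form a connected subtree. All three properties hold, so this is a valid tree decomposition of width max|bag| − 1 = 2, and hence tw(G) ≤ 2.

Yes; width 2.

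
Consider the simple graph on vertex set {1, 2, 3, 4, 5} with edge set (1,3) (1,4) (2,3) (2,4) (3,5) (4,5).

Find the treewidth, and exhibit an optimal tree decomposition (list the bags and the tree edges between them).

Every bag has size at most 3, so the width is 3 − 1 = 2 and tw(G) ≤ 2. For the lower bound, G contains the cycle 4–1–3–2–4, so G is not a forest; only forests have treewidth ≤ 1, hence tw(G) ≥ 2. The upper and lower bounds meet at 2, so that is the treewidth.

Treewidth 2.
One optimal decomposition is:
Bags: B1 = {1, 3, 4}  B2 = {2, 3, 4}  B3 = {3, 4, 5}
Tree: B1–B2, B2–B3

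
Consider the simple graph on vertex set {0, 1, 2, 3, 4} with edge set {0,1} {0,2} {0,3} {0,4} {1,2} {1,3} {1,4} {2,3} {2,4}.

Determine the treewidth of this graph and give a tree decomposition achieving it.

Treewidth 3.
Bags: B1 = {0, 1, 2, 3}  B2 = {0, 1, 2, 4}
Tree: B1–B2

Every bag has size at most 4, so the width is 4 − 1 = 3 and tw(G) ≤ 3. Conversely, {0, 1, 2, 3} is a clique of size 4, and the vertices of any clique must share a bag in every tree decomposition; so some bag has ≥ 4 vertices and tw(G) ≥ 3. The upper and lower bounds meet at 3, so that is the treewidth.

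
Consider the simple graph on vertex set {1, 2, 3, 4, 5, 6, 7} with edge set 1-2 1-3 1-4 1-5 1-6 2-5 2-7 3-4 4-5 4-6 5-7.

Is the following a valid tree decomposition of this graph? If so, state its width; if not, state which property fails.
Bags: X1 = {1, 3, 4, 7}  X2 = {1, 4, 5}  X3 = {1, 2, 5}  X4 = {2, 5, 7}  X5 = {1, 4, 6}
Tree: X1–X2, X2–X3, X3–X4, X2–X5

No — bags containing vertex 7 are not connected in the tree.

A tree decomposition must satisfy three properties: every vertex lies in some bag; for every edge, both endpoints lie together in some bag; and for every vertex, the bags containing it form a connected subtree. Here bags containing vertex 7 are not connected in the tree, so the decomposition is invalid.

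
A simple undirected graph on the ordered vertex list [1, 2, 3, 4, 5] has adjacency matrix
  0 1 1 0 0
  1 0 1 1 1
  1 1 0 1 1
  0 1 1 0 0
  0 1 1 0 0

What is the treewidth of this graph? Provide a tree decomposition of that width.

Each bag holds 3 vertices, so the decomposition has width 2, which upper-bounds the treewidth. Conversely, {1, 2, 3} is a clique of size 3, and the vertices of any clique must share a bag in every tree decomposition; so some bag has ≥ 3 vertices and tw(G) ≥ 2. The upper and lower bounds meet at 2, so that is the treewidth.

Treewidth 2.
One such decomposition:
Bags: B1 = {2, 3, 4}  B2 = {2, 3, 5}  B3 = {1, 2, 3}
Tree: B1–B2, B2–B3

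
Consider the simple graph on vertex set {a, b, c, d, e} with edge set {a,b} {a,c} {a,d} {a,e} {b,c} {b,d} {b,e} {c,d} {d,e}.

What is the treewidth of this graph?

A width-3 tree decomposition is:
Bags: B1 = {a, b, c, d}  B2 = {a, b, d, e}
Tree: B1–B2
Every bag has size at most 4, so the width is 4 − 1 = 3 and tw(G) ≤ 3. For the lower bound, the 4 vertices {a, b, d, e} are pairwise adjacent, and any tree decomposition puts a clique entirely inside one bag — forcing width ≥ 3. Therefore the treewidth is 3.

3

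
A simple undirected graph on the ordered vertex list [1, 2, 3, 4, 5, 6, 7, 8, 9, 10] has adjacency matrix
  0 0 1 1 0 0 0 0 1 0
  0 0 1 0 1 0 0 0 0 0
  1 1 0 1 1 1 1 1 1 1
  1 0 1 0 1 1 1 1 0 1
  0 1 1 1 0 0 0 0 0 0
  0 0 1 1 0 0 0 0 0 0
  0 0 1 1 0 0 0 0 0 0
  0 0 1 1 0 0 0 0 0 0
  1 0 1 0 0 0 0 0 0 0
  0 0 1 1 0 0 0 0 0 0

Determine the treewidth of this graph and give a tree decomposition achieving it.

Treewidth 2.
One optimal decomposition is:
Bags: B1 = {3, 4, 5}  B2 = {1, 3, 4}  B3 = {2, 3, 5}  B4 = {3, 4, 6}  B5 = {3, 4, 7}  B6 = {3, 4, 10}  B7 = {1, 3, 9}  B8 = {3, 4, 8}
Tree: B1–B2, B1–B3, B2–B4, B1–B5, B4–B6, B2–B7, B2–B8

The largest bag has 3 vertices, giving width 2; this decomposition certifies tw(G) ≤ 2. On the other hand G contains the 3-clique {1, 3, 9}. A clique must lie in a single bag of any decomposition, so no decomposition can have width below 2. The upper and lower bounds meet at 2, so that is the treewidth.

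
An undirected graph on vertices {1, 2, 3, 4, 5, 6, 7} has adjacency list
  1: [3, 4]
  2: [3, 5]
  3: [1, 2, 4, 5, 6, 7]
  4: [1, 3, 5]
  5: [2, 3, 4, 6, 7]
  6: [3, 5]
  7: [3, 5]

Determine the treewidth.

2

A width-2 tree decomposition is:
Bags: B1 = {3, 5, 6}  B2 = {3, 5, 7}  B3 = {3, 4, 5}  B4 = {2, 3, 5}  B5 = {1, 3, 4}
Tree: B1–B2, B1–B3, B3–B4, B3–B5
The largest bag has 3 vertices, giving width 2; this decomposition certifies tw(G) ≤ 2. On the other hand G contains the 3-clique {1, 3, 4}. A clique must lie in a single bag of any decomposition, so no decomposition can have width below 2. Therefore the treewidth is 2.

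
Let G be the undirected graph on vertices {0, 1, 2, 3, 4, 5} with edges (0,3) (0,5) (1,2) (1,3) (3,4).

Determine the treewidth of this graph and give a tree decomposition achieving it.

Each bag holds 2 vertices, so the decomposition has width 1, which upper-bounds the treewidth. Any graph with an edge has treewidth ≥ 1, and G has the edge 0–3. The upper and lower bounds meet at 1, so that is the treewidth.

Treewidth 1.
One such decomposition:
Bags: B1 = {0, 3}  B2 = {1, 3}  B3 = {0, 5}  B4 = {1, 2}  B5 = {3, 4}
Tree: B1–B2, B1–B3, B2–B4, B2–B5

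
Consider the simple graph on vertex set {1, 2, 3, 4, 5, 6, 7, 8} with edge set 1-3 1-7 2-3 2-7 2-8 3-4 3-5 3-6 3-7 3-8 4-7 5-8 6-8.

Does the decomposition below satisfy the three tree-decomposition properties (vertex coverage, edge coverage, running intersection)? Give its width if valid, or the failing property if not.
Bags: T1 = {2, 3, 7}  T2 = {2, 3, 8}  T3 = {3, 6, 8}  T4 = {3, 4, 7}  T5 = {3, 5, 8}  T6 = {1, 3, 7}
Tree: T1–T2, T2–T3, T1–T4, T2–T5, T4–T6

Yes; width 2.

Vertex coverage: the bags together contain {1, 2, 3, 4, 5, 6, 7, 8}, the full vertex set. Edge coverage: each edge of G has both endpoints in at least one bag. Running intersection: for every vertex, the bags containing it form a connected subtree. All three properties hold, so this is a valid tree decomposition of width max|bag| − 1 = 2, and hence tw(G) ≤ 2.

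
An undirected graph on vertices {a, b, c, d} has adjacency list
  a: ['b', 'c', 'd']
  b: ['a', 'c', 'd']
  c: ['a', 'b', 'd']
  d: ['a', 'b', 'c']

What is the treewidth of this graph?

3

A width-3 tree decomposition is:
Bags: B1 = {a, b, c, d}
Tree: (single bag)
With just one bag of size 4, the width is 4 − 1 = 3, so tw(G) ≤ 3. For the lower bound, the 4 vertices {a, b, c, d} are pairwise adjacent, and any tree decomposition puts a clique entirely inside one bag — forcing width ≥ 3. The upper and lower bounds meet at 3, so that is the treewidth.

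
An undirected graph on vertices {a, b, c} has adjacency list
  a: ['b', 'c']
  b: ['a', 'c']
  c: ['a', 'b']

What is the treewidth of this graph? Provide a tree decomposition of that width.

With just one bag of size 3, the width is 3 − 1 = 2, so tw(G) ≤ 2. Conversely, {a, b, c} is a clique of size 3, and the vertices of any clique must share a bag in every tree decomposition; so some bag has ≥ 3 vertices and tw(G) ≥ 2. The upper and lower bounds meet at 2, so that is the treewidth.

Treewidth 2.
One such decomposition:
Bags: B1 = {a, b, c}
Tree: (single bag)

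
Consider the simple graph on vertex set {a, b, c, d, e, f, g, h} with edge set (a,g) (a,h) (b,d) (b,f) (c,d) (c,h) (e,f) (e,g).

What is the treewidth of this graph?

2

A width-2 tree decomposition is:
Bags: B1 = {e, f, g}  B2 = {b, f, g}  B3 = {b, d, g}  B4 = {c, d, g}  B5 = {c, g, h}  B6 = {a, g, h}
Tree: B1–B2, B2–B3, B3–B4, B4–B5, B5–B6
Each bag holds 3 vertices, so the decomposition has width 2, which upper-bounds the treewidth. For the lower bound, G contains the cycle g–e–f–b–d–c–h–a–g, so G is not a forest; only forests have treewidth ≤ 1, hence tw(G) ≥ 2. The upper and lower bounds meet at 2, so that is the treewidth.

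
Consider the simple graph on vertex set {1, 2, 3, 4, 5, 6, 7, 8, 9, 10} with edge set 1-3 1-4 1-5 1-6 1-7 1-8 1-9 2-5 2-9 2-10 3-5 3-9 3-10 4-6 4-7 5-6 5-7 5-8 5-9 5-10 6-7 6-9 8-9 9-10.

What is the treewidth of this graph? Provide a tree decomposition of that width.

Treewidth 3.
One such decomposition:
Bags: B1 = {1, 5, 6, 9}  B2 = {1, 3, 5, 9}  B3 = {1, 5, 6, 7}  B4 = {1, 4, 6, 7}  B5 = {1, 5, 8, 9}  B6 = {3, 5, 9, 10}  B7 = {2, 5, 9, 10}
Tree: B1–B2, B1–B3, B3–B4, B1–B5, B2–B6, B6–B7

Each bag holds 4 vertices, so the decomposition has width 3, which upper-bounds the treewidth. For the lower bound, the 4 vertices {1, 4, 6, 7} are pairwise adjacent, and any tree decomposition puts a clique entirely inside one bag — forcing width ≥ 3. Hence tw(G) = 3 exactly.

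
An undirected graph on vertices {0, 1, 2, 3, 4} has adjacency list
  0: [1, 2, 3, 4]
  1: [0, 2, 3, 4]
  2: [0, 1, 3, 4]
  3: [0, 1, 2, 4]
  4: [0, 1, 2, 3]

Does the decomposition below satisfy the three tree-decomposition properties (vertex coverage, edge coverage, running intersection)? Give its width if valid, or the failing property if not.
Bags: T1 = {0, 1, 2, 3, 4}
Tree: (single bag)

Vertex coverage: the bags together contain {0, 1, 2, 3, 4}, the full vertex set. Edge coverage: each edge of G has both endpoints in at least one bag. Running intersection: for every vertex, the bags containing it form a connected subtree. All three properties hold, so this is a valid tree decomposition of width max|bag| − 1 = 4, and hence tw(G) ≤ 4.

Yes; width 4.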